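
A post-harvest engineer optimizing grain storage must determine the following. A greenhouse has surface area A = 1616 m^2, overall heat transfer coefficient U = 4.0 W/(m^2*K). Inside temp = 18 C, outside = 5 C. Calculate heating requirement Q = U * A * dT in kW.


dT = 18 - (5) = 13 K
Q = U * A * dT
  = 4.0 * 1616 * 13
  = 84032 W = 84.03 kW


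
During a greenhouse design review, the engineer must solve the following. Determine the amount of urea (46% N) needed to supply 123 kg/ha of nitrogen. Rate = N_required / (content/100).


Rate = N_required / (N_content / 100)
     = 123 / (46 / 100)
     = 123 / 0.46
     = 267.39 kg/ha


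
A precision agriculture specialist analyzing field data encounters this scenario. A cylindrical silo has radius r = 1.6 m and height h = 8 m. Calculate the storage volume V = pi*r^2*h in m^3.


V = pi * r^2 * h
  = pi * 1.6^2 * 8
  = pi * 2.56 * 8
  = 64.34 m^3


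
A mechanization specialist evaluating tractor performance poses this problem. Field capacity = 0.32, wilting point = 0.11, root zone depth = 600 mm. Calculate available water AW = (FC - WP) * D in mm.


AW = (FC - WP) * D
   = (0.32 - 0.11) * 600
   = 0.21 * 600
   = 126 mm


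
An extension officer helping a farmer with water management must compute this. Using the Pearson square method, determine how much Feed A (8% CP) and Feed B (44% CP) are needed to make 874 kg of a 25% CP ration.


parts_A = CP_b - target = 44 - 25 = 19
parts_B = target - CP_a = 25 - 8 = 17
total_parts = 19 + 17 = 36
Feed A = 874 * 19 / 36 = 461.28 kg
Feed B = 874 * 17 / 36 = 412.72 kg

461.28 kg


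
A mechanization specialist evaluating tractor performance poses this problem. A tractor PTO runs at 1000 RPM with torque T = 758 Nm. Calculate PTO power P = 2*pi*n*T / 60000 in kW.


P = 2*pi*n*T / 60000
  = 2*pi * 1000 * 758 / 60000
  = 4762654.46 / 60000
  = 79.38 kW


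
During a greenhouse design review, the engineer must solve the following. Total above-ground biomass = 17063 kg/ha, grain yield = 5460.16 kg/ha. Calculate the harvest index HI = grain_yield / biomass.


HI = grain_yield / biomass
   = 5460.16 / 17063
   = 0.32


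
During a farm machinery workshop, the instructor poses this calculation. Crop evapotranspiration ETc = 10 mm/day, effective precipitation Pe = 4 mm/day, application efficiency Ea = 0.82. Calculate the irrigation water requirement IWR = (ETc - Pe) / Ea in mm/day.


IWR = (ETc - Pe) / Ea
    = (10 - 4) / 0.82
    = 6 / 0.82
    = 7.32 mm/day


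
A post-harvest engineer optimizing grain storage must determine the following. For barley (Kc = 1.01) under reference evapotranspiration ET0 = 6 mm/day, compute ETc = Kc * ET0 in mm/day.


ETc = Kc * ET0
    = 1.01 * 6
    = 6.06 mm/day


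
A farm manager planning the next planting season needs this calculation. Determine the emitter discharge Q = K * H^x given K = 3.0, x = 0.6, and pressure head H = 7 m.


Q = K * H^x
  = 3.0 * 7^0.6
  = 3.0 * 3.2141
  = 9.64 L/h


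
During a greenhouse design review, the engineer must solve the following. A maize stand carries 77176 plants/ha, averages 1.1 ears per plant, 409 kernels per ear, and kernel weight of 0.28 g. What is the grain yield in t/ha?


Y = density * ears * kernels * kw
  = 77176 * 1.1 * 409 * 0.28 g/ha
  = 9722015.07 g/ha
  = 9722.02 kg/ha = 9.72 t/ha


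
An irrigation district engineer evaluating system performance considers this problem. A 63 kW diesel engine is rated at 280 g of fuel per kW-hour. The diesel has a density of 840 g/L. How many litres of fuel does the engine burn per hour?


FC = P * BSFC / rho_fuel
   = 63 * 280 / 840
   = 17640 / 840
   = 21 L/h


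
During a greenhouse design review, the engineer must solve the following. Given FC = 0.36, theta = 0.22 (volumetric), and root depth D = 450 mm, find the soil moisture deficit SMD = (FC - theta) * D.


SMD = (FC - theta) * D
    = (0.36 - 0.22) * 450
    = 0.140 * 450
    = 63 mm


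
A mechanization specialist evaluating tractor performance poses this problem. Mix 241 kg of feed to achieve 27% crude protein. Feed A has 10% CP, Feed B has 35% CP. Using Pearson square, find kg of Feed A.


parts_A = CP_b - target = 35 - 27 = 8
parts_B = target - CP_a = 27 - 10 = 17
total_parts = 8 + 17 = 25
Feed A = 241 * 8 / 25 = 77.12 kg
Feed B = 241 * 17 / 25 = 163.88 kg

77.12 kg


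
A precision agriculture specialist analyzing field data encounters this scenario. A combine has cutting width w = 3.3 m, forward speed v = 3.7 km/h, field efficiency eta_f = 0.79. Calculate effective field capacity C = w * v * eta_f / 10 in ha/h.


C = w * v * eta_f / 10
  = 3.3 * 3.7 * 0.79 / 10
  = 9.65 / 10
  = 0.96 ha/h


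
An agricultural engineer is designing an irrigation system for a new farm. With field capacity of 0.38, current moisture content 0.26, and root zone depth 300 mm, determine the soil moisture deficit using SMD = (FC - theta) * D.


SMD = (FC - theta) * D
    = (0.38 - 0.26) * 300
    = 0.120 * 300
    = 36 mm


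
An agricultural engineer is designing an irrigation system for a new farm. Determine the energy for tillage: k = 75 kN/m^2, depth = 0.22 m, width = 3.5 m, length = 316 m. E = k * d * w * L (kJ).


E = k * d * w * L
  = 75 * 0.22 * 3.5 * 316
  = 18249 kJ


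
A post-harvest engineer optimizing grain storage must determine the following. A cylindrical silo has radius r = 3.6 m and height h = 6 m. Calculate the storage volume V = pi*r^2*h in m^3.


V = pi * r^2 * h
  = pi * 3.6^2 * 6
  = pi * 12.96 * 6
  = 244.29 m^3


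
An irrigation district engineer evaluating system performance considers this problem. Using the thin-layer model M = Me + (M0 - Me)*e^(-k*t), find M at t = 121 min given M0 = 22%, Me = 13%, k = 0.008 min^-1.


M = Me + (M0 - Me) * e^(-k*t)
  = 13 + (22 - 13) * e^(-0.008*121)
  = 13 + 9 * e^(-0.968)
  = 13 + 9 * 0.37984
  = 13 + 3.4186
  = 16.42%


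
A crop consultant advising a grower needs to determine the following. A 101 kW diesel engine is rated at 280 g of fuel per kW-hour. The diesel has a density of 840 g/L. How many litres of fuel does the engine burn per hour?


FC = P * BSFC / rho_fuel
   = 101 * 280 / 840
   = 28280 / 840
   = 33.67 L/h


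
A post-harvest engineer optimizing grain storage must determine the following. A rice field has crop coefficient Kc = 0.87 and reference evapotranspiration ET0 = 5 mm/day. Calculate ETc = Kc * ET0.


ETc = Kc * ET0
    = 0.87 * 5
    = 4.35 mm/day


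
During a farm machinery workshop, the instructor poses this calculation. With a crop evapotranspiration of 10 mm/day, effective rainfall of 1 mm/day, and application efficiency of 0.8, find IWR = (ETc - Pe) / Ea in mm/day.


IWR = (ETc - Pe) / Ea
    = (10 - 1) / 0.8
    = 9 / 0.8
    = 11.25 mm/day


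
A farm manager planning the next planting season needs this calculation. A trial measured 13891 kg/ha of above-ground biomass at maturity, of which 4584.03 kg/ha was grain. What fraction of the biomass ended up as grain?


HI = grain_yield / biomass
   = 4584.03 / 13891
   = 0.33


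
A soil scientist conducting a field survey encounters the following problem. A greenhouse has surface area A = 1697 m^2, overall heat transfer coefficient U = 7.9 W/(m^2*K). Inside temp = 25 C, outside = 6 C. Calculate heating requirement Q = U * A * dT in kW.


dT = 25 - (6) = 19 K
Q = U * A * dT
  = 7.9 * 1697 * 19
  = 254719.70 W = 254.72 kW


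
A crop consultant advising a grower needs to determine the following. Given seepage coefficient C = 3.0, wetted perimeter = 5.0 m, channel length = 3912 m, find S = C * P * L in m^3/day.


S = C * P * L
  = 3.0 * 5.0 * 3912
  = 58680 m^3/day


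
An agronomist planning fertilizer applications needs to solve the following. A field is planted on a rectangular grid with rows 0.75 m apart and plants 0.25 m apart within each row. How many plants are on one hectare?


D = 10000 / (row_sp * plant_sp)
  = 10000 / (0.75 * 0.25)
  = 10000 / 0.1875
  = 53333.33 plants/ha


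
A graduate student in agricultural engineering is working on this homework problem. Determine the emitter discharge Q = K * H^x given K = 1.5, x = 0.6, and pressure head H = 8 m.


Q = K * H^x
  = 1.5 * 8^0.6
  = 1.5 * 3.4822
  = 5.22 L/h


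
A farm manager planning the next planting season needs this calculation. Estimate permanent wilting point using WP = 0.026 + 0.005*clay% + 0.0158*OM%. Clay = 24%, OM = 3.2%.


WP = 0.026 + 0.005*24 + 0.0158*3.2
   = 0.026 + 0.1200 + 0.0506
   = 0.1966


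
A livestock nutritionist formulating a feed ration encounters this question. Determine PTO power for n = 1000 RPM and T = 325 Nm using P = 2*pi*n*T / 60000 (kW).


P = 2*pi*n*T / 60000
  = 2*pi * 1000 * 325 / 60000
  = 2042035.22 / 60000
  = 34.03 kW


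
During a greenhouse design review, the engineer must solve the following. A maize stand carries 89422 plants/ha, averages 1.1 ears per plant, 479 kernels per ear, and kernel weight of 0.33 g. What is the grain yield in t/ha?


Y = density * ears * kernels * kw
  = 89422 * 1.1 * 479 * 0.33 g/ha
  = 15548429.09 g/ha
  = 15548.43 kg/ha = 15.55 t/ha


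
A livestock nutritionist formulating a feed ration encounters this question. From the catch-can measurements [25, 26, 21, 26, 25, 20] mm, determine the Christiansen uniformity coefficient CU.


xbar = 143 / 6 = 23.833
sum|xi - xbar| = 13.333
CU = 100 * (1 - 13.333 / (6 * 23.833))
   = 100 * (1 - 0.0932)
   = 90.68%


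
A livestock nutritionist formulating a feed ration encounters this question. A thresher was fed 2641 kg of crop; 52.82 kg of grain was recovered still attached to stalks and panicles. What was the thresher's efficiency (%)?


eta = (total - unthreshed) / total * 100
    = (2641 - 52.82) / 2641 * 100
    = 2588.18 / 2641 * 100
    = 98%


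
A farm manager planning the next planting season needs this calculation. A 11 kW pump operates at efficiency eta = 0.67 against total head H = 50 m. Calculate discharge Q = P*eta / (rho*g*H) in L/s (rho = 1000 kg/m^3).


Q = (P * 1000 * eta) / (rho * g * H)
  = (11 * 1000 * 0.67) / (1000 * 9.81 * 50)
  = 7370 / 490500
  = 0.01503 m^3/s = 15.03 L/s


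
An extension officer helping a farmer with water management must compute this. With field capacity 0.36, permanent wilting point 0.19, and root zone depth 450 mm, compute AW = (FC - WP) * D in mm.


AW = (FC - WP) * D
   = (0.36 - 0.19) * 450
   = 0.17 * 450
   = 76.50 mm


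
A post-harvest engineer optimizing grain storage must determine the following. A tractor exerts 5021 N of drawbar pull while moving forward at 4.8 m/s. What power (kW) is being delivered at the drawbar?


P = F * v / 1000
  = 5021 * 4.8 / 1000
  = 24100.80 / 1000
  = 24.10 kW


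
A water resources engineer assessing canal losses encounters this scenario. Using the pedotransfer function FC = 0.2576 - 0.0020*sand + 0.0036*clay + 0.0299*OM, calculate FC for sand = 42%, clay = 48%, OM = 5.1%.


FC = 0.2576 - 0.0020*42 + 0.0036*48 + 0.0299*5.1
   = 0.2576 - 0.0840 + 0.1728 + 0.1525
   = 0.4989


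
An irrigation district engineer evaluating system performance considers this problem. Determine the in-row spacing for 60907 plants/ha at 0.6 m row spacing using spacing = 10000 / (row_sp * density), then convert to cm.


spacing = 10000 / (row_sp * density)
        = 10000 / (0.6 * 60907)
        = 10000 / 36544.20
        = 0.27364 m = 27.36 cm


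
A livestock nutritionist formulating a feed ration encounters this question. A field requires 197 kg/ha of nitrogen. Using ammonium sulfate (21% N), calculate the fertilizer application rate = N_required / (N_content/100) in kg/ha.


Rate = N_required / (N_content / 100)
     = 197 / (21 / 100)
     = 197 / 0.21
     = 938.10 kg/ha


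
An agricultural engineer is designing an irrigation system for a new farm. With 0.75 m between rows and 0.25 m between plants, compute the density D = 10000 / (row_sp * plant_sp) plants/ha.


D = 10000 / (row_sp * plant_sp)
  = 10000 / (0.75 * 0.25)
  = 10000 / 0.1875
  = 53333.33 plants/ha


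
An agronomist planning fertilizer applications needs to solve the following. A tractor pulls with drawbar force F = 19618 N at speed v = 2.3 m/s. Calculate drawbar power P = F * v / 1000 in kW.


P = F * v / 1000
  = 19618 * 2.3 / 1000
  = 45121.40 / 1000
  = 45.12 kW


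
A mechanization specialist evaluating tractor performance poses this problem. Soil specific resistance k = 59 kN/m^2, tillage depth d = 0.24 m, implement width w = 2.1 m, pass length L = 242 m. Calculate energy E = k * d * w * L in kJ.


E = k * d * w * L
  = 59 * 0.24 * 2.1 * 242
  = 7196.11 kJ


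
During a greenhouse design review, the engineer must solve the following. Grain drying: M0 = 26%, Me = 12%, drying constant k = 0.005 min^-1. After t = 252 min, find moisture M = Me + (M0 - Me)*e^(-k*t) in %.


M = Me + (M0 - Me) * e^(-k*t)
  = 12 + (26 - 12) * e^(-0.005*252)
  = 12 + 14 * e^(-1.260)
  = 12 + 14 * 0.28365
  = 12 + 3.9712
  = 15.97%


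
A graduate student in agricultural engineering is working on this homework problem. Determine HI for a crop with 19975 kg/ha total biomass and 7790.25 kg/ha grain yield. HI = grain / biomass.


HI = grain_yield / biomass
   = 7790.25 / 19975
   = 0.39


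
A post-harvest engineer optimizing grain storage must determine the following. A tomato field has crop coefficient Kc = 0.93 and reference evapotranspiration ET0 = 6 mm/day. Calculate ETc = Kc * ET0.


ETc = Kc * ET0
    = 0.93 * 6
    = 5.58 mm/day


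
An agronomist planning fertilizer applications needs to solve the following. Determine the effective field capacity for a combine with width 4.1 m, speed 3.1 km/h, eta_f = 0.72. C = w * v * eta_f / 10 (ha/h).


C = w * v * eta_f / 10
  = 4.1 * 3.1 * 0.72 / 10
  = 9.15 / 10
  = 0.92 ha/h


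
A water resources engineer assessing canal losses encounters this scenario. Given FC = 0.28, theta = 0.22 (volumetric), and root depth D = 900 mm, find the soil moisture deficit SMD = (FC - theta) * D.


SMD = (FC - theta) * D
    = (0.28 - 0.22) * 900
    = 0.060 * 900
    = 54 mm


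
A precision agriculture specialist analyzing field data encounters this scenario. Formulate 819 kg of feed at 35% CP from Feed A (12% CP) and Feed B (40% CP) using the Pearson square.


parts_A = CP_b - target = 40 - 35 = 5
parts_B = target - CP_a = 35 - 12 = 23
total_parts = 5 + 23 = 28
Feed A = 819 * 5 / 28 = 146.25 kg
Feed B = 819 * 23 / 28 = 672.75 kg

146.25 kg


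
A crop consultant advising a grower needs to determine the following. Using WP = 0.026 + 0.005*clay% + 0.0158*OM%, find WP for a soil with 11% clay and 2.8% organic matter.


WP = 0.026 + 0.005*11 + 0.0158*2.8
   = 0.026 + 0.0550 + 0.0442
   = 0.1252


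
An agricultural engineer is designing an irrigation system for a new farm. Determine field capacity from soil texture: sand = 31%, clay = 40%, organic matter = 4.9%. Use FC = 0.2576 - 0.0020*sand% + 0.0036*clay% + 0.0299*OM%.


FC = 0.2576 - 0.0020*31 + 0.0036*40 + 0.0299*4.9
   = 0.2576 - 0.0620 + 0.1440 + 0.1465
   = 0.4861


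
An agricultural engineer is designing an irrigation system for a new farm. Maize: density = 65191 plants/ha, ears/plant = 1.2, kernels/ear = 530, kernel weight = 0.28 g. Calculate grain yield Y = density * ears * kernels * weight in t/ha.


Y = density * ears * kernels * kw
  = 65191 * 1.2 * 530 * 0.28 g/ha
  = 11609213.28 g/ha
  = 11609.21 kg/ha = 11.61 t/ha


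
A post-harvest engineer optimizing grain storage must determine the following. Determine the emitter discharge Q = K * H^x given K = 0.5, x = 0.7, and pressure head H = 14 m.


Q = K * H^x
  = 0.5 * 14^0.7
  = 0.5 * 6.3429
  = 3.17 L/h


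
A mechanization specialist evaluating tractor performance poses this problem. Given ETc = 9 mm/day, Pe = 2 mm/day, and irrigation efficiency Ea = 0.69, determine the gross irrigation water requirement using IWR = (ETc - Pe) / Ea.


IWR = (ETc - Pe) / Ea
    = (9 - 2) / 0.69
    = 7 / 0.69
    = 10.14 mm/day


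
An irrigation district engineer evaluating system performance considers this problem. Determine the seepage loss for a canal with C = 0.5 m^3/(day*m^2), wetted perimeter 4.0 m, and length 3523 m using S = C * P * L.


S = C * P * L
  = 0.5 * 4.0 * 3523
  = 7046 m^3/day


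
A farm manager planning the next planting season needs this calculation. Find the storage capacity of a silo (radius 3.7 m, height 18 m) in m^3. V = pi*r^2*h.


V = pi * r^2 * h
  = pi * 3.7^2 * 18
  = pi * 13.69 * 18
  = 774.15 m^3


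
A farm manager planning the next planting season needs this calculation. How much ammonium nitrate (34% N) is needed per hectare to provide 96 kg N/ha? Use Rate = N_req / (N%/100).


Rate = N_required / (N_content / 100)
     = 96 / (34 / 100)
     = 96 / 0.34
     = 282.35 kg/ha


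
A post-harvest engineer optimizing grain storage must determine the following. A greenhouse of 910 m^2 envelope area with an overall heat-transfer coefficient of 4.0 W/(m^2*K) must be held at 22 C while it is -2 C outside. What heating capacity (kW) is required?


dT = 22 - (-2) = 24 K
Q = U * A * dT
  = 4.0 * 910 * 24
  = 87360 W = 87.36 kW


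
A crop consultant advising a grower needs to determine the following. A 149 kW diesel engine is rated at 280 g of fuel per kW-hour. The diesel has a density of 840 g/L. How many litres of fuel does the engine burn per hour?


FC = P * BSFC / rho_fuel
   = 149 * 280 / 840
   = 41720 / 840
   = 49.67 L/h


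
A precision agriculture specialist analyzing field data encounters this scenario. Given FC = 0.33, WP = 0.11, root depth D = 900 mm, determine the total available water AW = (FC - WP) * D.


AW = (FC - WP) * D
   = (0.33 - 0.11) * 900
   = 0.22 * 900
   = 198 mm


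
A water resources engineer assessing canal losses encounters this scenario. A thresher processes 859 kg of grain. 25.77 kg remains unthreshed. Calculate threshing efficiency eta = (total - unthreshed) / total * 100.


eta = (total - unthreshed) / total * 100
    = (859 - 25.77) / 859 * 100
    = 833.23 / 859 * 100
    = 97%


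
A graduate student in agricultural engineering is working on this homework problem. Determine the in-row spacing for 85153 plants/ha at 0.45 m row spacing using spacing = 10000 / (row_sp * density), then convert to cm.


spacing = 10000 / (row_sp * density)
        = 10000 / (0.45 * 85153)
        = 10000 / 38318.85
        = 0.26097 m = 26.10 cm


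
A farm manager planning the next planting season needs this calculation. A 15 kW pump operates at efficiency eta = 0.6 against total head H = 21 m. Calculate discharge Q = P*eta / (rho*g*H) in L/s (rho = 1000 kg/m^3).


Q = (P * 1000 * eta) / (rho * g * H)
  = (15 * 1000 * 0.6) / (1000 * 9.81 * 21)
  = 9000 / 206010
  = 0.04369 m^3/s = 43.69 L/s


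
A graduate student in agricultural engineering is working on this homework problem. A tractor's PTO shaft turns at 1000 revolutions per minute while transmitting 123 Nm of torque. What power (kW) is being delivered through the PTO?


P = 2*pi*n*T / 60000
  = 2*pi * 1000 * 123 / 60000
  = 772831.79 / 60000
  = 12.88 kW


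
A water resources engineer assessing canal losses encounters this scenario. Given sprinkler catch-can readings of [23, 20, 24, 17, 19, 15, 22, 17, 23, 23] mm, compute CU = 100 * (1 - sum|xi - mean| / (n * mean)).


xbar = 203 / 10 = 20.300
sum|xi - xbar| = 27
CU = 100 * (1 - 27 / (10 * 20.300))
   = 100 * (1 - 0.1330)
   = 86.70%


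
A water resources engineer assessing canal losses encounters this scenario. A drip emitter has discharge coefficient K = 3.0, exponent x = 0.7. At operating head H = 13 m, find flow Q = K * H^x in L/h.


Q = K * H^x
  = 3.0 * 13^0.7
  = 3.0 * 6.0223
  = 18.07 L/h


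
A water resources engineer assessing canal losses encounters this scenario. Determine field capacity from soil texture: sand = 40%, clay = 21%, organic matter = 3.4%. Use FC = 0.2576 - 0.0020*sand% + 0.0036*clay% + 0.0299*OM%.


FC = 0.2576 - 0.0020*40 + 0.0036*21 + 0.0299*3.4
   = 0.2576 - 0.0800 + 0.0756 + 0.1017
   = 0.3549


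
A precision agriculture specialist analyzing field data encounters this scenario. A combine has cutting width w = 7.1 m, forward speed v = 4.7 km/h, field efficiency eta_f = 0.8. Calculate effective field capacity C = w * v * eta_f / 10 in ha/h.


C = w * v * eta_f / 10
  = 7.1 * 4.7 * 0.8 / 10
  = 26.70 / 10
  = 2.67 ha/h


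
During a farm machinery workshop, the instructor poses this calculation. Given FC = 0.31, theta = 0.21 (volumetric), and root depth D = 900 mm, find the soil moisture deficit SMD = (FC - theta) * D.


SMD = (FC - theta) * D
    = (0.31 - 0.21) * 900
    = 0.100 * 900
    = 90 mm


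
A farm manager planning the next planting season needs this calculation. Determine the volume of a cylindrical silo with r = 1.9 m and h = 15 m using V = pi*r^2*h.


V = pi * r^2 * h
  = pi * 1.9^2 * 15
  = pi * 3.61 * 15
  = 170.12 m^3


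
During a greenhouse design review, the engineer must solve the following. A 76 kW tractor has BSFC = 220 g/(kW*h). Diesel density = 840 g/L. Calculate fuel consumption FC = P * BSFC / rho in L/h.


FC = P * BSFC / rho_fuel
   = 76 * 220 / 840
   = 16720 / 840
   = 19.90 L/h


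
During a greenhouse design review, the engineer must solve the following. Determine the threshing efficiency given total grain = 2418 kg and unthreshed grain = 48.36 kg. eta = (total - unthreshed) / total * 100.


eta = (total - unthreshed) / total * 100
    = (2418 - 48.36) / 2418 * 100
    = 2369.64 / 2418 * 100
    = 98%


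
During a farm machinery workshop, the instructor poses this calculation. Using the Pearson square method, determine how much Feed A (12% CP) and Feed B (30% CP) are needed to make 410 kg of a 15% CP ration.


parts_A = CP_b - target = 30 - 15 = 15
parts_B = target - CP_a = 15 - 12 = 3
total_parts = 15 + 3 = 18
Feed A = 410 * 15 / 18 = 341.67 kg
Feed B = 410 * 3 / 18 = 68.33 kg

341.67 kg


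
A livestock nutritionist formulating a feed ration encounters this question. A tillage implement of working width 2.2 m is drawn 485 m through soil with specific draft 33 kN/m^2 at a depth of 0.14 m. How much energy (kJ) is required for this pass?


E = k * d * w * L
  = 33 * 0.14 * 2.2 * 485
  = 4929.54 kJ


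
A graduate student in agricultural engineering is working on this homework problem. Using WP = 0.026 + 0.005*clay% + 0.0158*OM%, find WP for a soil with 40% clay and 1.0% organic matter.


WP = 0.026 + 0.005*40 + 0.0158*1.0
   = 0.026 + 0.2000 + 0.0158
   = 0.2418


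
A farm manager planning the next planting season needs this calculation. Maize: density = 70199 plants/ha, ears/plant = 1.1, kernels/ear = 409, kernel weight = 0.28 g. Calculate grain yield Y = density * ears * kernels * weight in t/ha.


Y = density * ears * kernels * kw
  = 70199 * 1.1 * 409 * 0.28 g/ha
  = 8843108.43 g/ha
  = 8843.11 kg/ha = 8.84 t/ha


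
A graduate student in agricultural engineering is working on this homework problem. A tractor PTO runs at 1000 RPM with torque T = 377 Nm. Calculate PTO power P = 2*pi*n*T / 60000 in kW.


P = 2*pi*n*T / 60000
  = 2*pi * 1000 * 377 / 60000
  = 2368760.86 / 60000
  = 39.48 kW


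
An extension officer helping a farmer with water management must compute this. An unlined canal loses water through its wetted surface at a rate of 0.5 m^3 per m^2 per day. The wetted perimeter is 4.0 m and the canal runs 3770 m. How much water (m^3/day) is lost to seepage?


S = C * P * L
  = 0.5 * 4.0 * 3770
  = 7540 m^3/day


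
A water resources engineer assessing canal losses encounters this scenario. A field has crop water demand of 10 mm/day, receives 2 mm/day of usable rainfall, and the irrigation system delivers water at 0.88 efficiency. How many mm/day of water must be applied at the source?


IWR = (ETc - Pe) / Ea
    = (10 - 2) / 0.88
    = 8 / 0.88
    = 9.09 mm/day


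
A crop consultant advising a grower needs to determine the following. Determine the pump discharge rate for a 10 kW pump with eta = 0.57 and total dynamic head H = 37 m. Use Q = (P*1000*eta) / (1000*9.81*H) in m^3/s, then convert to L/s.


Q = (P * 1000 * eta) / (rho * g * H)
  = (10 * 1000 * 0.57) / (1000 * 9.81 * 37)
  = 5700 / 362970
  = 0.01570 m^3/s = 15.70 L/s


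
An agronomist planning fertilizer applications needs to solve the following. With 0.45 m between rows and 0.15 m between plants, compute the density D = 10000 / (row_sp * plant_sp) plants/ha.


D = 10000 / (row_sp * plant_sp)
  = 10000 / (0.45 * 0.15)
  = 10000 / 0.0675
  = 148148.15 plants/ha


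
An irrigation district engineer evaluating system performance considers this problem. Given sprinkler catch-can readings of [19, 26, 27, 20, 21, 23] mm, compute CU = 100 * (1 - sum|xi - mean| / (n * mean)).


xbar = 136 / 6 = 22.667
sum|xi - xbar| = 16
CU = 100 * (1 - 16 / (6 * 22.667))
   = 100 * (1 - 0.1176)
   = 88.24%


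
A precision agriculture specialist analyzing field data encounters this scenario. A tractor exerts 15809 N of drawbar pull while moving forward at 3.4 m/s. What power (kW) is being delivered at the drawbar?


P = F * v / 1000
  = 15809 * 3.4 / 1000
  = 53750.60 / 1000
  = 53.75 kW


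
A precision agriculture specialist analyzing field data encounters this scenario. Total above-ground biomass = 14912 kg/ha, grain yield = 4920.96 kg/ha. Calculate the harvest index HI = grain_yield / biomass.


HI = grain_yield / biomass
   = 4920.96 / 14912
   = 0.33


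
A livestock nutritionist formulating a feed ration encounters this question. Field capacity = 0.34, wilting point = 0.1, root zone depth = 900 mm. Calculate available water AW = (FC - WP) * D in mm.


AW = (FC - WP) * D
   = (0.34 - 0.1) * 900
   = 0.24 * 900
   = 216 mm


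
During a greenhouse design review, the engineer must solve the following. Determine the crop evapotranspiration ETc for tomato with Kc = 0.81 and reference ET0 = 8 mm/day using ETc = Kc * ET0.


ETc = Kc * ET0
    = 0.81 * 8
    = 6.48 mm/day


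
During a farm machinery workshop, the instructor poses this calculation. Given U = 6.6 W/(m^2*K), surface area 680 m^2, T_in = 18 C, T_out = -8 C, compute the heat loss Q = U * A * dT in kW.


dT = 18 - (-8) = 26 K
Q = U * A * dT
  = 6.6 * 680 * 26
  = 116688 W = 116.69 kW


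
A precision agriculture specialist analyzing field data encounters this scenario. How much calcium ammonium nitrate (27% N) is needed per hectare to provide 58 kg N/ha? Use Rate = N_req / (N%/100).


Rate = N_required / (N_content / 100)
     = 58 / (27 / 100)
     = 58 / 0.27
     = 214.81 kg/ha


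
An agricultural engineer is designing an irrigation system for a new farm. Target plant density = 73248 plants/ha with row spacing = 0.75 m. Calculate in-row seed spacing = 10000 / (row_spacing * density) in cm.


spacing = 10000 / (row_sp * density)
        = 10000 / (0.75 * 73248)
        = 10000 / 54936
        = 0.18203 m = 18.20 cm


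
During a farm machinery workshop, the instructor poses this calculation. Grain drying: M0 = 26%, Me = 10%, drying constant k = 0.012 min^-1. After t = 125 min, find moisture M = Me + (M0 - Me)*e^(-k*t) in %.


M = Me + (M0 - Me) * e^(-k*t)
  = 10 + (26 - 10) * e^(-0.012*125)
  = 10 + 16 * e^(-1.500)
  = 10 + 16 * 0.22313
  = 10 + 3.5701
  = 13.57%


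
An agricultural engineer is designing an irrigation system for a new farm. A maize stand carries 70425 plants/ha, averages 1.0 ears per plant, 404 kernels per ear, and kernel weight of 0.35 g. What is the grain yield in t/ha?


Y = density * ears * kernels * kw
  = 70425 * 1.0 * 404 * 0.35 g/ha
  = 9958095 g/ha
  = 9958.10 kg/ha = 9.96 t/ha


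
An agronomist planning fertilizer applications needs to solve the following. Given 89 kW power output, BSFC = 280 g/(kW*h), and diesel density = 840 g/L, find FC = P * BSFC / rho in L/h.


FC = P * BSFC / rho_fuel
   = 89 * 280 / 840
   = 24920 / 840
   = 29.67 L/h


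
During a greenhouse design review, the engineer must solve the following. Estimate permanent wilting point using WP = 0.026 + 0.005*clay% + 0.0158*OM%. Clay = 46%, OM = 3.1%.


WP = 0.026 + 0.005*46 + 0.0158*3.1
   = 0.026 + 0.2300 + 0.0490
   = 0.3050


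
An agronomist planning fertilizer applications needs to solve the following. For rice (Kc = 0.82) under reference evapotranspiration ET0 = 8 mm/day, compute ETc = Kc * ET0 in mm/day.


ETc = Kc * ET0
    = 0.82 * 8
    = 6.56 mm/day


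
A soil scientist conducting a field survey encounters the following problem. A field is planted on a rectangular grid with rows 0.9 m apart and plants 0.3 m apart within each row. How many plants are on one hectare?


D = 10000 / (row_sp * plant_sp)
  = 10000 / (0.9 * 0.3)
  = 10000 / 0.2700
  = 37037.04 plants/ha


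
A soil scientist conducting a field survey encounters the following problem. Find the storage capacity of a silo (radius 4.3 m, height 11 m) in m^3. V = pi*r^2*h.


V = pi * r^2 * h
  = pi * 4.3^2 * 11
  = pi * 18.49 * 11
  = 638.97 m^3


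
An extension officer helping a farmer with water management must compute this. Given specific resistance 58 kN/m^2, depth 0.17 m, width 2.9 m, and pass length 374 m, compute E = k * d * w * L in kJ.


E = k * d * w * L
  = 58 * 0.17 * 2.9 * 374
  = 10694.16 kJ


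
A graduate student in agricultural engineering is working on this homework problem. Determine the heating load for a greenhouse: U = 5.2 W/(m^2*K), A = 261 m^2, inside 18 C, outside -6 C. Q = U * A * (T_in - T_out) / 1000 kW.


dT = 18 - (-6) = 24 K
Q = U * A * dT
  = 5.2 * 261 * 24
  = 32572.80 W = 32.57 kW


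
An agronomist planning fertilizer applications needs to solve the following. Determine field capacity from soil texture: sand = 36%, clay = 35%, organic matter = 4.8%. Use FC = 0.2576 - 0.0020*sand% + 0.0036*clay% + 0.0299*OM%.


FC = 0.2576 - 0.0020*36 + 0.0036*35 + 0.0299*4.8
   = 0.2576 - 0.0720 + 0.1260 + 0.1435
   = 0.4551


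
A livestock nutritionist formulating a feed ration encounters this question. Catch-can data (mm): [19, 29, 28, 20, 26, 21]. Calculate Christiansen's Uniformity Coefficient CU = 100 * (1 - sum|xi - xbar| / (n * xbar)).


xbar = 143 / 6 = 23.833
sum|xi - xbar| = 23
CU = 100 * (1 - 23 / (6 * 23.833))
   = 100 * (1 - 0.1608)
   = 83.92%


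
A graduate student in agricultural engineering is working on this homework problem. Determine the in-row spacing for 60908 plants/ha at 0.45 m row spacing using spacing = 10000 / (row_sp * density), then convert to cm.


spacing = 10000 / (row_sp * density)
        = 10000 / (0.45 * 60908)
        = 10000 / 27408.60
        = 0.36485 m = 36.48 cm


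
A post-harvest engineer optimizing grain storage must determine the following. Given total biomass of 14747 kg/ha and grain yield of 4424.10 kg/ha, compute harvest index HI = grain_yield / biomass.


HI = grain_yield / biomass
   = 4424.10 / 14747
   = 0.30


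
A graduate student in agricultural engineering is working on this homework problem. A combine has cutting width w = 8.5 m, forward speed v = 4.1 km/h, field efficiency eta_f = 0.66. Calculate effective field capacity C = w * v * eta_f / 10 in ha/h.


C = w * v * eta_f / 10
  = 8.5 * 4.1 * 0.66 / 10
  = 23.00 / 10
  = 2.30 ha/h


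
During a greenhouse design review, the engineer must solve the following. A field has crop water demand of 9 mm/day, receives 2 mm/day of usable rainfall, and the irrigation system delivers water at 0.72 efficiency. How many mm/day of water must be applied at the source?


IWR = (ETc - Pe) / Ea
    = (9 - 2) / 0.72
    = 7 / 0.72
    = 9.72 mm/day


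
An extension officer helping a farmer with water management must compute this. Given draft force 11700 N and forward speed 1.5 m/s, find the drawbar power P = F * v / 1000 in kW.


P = F * v / 1000
  = 11700 * 1.5 / 1000
  = 17550 / 1000
  = 17.55 kW


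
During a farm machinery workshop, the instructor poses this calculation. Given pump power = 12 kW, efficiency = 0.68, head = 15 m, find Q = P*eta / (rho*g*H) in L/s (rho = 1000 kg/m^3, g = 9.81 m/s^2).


Q = (P * 1000 * eta) / (rho * g * H)
  = (12 * 1000 * 0.68) / (1000 * 9.81 * 15)
  = 8160 / 147150
  = 0.05545 m^3/s = 55.45 L/s


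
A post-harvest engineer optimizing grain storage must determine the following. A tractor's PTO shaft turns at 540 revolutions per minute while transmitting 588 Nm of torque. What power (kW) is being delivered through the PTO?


P = 2*pi*n*T / 60000
  = 2*pi * 540 * 588 / 60000
  = 1995037.00 / 60000
  = 33.25 kW


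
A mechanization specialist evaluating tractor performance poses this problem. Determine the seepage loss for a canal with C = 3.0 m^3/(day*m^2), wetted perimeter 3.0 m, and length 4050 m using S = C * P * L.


S = C * P * L
  = 3.0 * 3.0 * 4050
  = 36450 m^3/day


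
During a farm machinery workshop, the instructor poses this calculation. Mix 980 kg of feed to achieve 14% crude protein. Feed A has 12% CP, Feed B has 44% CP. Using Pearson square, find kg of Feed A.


parts_A = CP_b - target = 44 - 14 = 30
parts_B = target - CP_a = 14 - 12 = 2
total_parts = 30 + 2 = 32
Feed A = 980 * 30 / 32 = 918.75 kg
Feed B = 980 * 2 / 32 = 61.25 kg

918.75 kg


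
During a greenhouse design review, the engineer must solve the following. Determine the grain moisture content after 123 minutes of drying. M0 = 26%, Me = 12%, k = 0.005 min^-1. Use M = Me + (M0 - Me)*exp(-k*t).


M = Me + (M0 - Me) * e^(-k*t)
  = 12 + (26 - 12) * e^(-0.005*123)
  = 12 + 14 * e^(-0.615)
  = 12 + 14 * 0.54064
  = 12 + 7.5690
  = 19.57%


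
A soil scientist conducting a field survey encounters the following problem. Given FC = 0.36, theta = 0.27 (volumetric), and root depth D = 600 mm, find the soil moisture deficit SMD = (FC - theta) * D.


SMD = (FC - theta) * D
    = (0.36 - 0.27) * 600
    = 0.090 * 600
    = 54 mm


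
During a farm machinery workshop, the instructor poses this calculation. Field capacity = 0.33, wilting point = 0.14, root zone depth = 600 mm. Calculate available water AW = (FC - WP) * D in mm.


AW = (FC - WP) * D
   = (0.33 - 0.14) * 600
   = 0.19 * 600
   = 114 mm


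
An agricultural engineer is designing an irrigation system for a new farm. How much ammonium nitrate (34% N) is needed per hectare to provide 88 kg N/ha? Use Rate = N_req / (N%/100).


Rate = N_required / (N_content / 100)
     = 88 / (34 / 100)
     = 88 / 0.34
     = 258.82 kg/ha


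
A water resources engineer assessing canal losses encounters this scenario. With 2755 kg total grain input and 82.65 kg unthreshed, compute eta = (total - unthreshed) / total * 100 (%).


eta = (total - unthreshed) / total * 100
    = (2755 - 82.65) / 2755 * 100
    = 2672.35 / 2755 * 100
    = 97%


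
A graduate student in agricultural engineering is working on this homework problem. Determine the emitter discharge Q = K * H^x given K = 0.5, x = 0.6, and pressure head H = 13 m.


Q = K * H^x
  = 0.5 * 13^0.6
  = 0.5 * 4.6598
  = 2.33 L/h


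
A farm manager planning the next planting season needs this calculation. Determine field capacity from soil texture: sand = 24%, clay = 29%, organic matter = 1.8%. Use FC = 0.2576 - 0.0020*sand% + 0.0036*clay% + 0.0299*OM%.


FC = 0.2576 - 0.0020*24 + 0.0036*29 + 0.0299*1.8
   = 0.2576 - 0.0480 + 0.1044 + 0.0538
   = 0.3678


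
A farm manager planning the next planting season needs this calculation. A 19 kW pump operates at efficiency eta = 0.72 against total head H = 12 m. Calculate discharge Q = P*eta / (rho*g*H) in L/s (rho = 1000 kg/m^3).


Q = (P * 1000 * eta) / (rho * g * H)
  = (19 * 1000 * 0.72) / (1000 * 9.81 * 12)
  = 13680 / 117720
  = 0.11621 m^3/s = 116.21 L/s


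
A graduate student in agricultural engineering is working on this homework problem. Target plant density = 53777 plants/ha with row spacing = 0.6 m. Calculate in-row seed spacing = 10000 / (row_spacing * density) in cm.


spacing = 10000 / (row_sp * density)
        = 10000 / (0.6 * 53777)
        = 10000 / 32266.20
        = 0.30992 m = 30.99 cm


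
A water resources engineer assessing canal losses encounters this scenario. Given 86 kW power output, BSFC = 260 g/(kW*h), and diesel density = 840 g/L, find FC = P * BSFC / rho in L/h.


FC = P * BSFC / rho_fuel
   = 86 * 260 / 840
   = 22360 / 840
   = 26.62 L/h


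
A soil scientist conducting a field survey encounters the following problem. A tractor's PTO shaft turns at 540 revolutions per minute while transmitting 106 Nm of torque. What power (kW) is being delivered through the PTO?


P = 2*pi*n*T / 60000
  = 2*pi * 540 * 106 / 60000
  = 359649.53 / 60000
  = 5.99 kW


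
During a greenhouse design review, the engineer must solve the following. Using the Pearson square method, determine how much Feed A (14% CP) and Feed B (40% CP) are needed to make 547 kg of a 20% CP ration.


parts_A = CP_b - target = 40 - 20 = 20
parts_B = target - CP_a = 20 - 14 = 6
total_parts = 20 + 6 = 26
Feed A = 547 * 20 / 26 = 420.77 kg
Feed B = 547 * 6 / 26 = 126.23 kg

420.77 kg


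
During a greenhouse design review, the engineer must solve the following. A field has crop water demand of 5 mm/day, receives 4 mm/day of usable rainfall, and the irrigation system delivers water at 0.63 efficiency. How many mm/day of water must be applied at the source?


IWR = (ETc - Pe) / Ea
    = (5 - 4) / 0.63
    = 1 / 0.63
    = 1.59 mm/day


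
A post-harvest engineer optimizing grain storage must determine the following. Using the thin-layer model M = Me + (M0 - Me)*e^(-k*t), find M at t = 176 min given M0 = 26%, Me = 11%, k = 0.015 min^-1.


M = Me + (M0 - Me) * e^(-k*t)
  = 11 + (26 - 11) * e^(-0.015*176)
  = 11 + 15 * e^(-2.640)
  = 11 + 15 * 0.07136
  = 11 + 1.0704
  = 12.07%


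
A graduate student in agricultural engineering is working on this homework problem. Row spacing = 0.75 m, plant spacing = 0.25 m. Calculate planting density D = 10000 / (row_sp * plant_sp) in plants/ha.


D = 10000 / (row_sp * plant_sp)
  = 10000 / (0.75 * 0.25)
  = 10000 / 0.1875
  = 53333.33 plants/ha


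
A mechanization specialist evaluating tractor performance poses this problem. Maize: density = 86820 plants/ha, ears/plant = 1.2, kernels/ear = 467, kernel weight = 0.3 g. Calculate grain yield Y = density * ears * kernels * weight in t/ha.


Y = density * ears * kernels * kw
  = 86820 * 1.2 * 467 * 0.3 g/ha
  = 14596178.40 g/ha
  = 14596.18 kg/ha = 14.60 t/ha


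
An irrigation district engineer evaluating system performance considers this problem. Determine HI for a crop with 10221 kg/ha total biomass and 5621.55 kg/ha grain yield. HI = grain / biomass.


HI = grain_yield / biomass
   = 5621.55 / 10221
   = 0.55


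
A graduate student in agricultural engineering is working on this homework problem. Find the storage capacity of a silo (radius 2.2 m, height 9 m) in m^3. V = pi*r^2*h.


V = pi * r^2 * h
  = pi * 2.2^2 * 9
  = pi * 4.84 * 9
  = 136.85 m^3


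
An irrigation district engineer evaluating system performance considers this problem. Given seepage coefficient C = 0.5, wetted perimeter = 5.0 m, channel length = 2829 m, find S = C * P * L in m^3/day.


S = C * P * L
  = 0.5 * 5.0 * 2829
  = 7072.50 m^3/day


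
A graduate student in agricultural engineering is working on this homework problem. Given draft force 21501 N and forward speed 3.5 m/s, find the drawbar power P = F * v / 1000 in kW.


P = F * v / 1000
  = 21501 * 3.5 / 1000
  = 75253.50 / 1000
  = 75.25 kW


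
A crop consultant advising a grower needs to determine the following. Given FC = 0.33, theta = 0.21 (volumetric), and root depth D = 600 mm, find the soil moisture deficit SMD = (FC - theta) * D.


SMD = (FC - theta) * D
    = (0.33 - 0.21) * 600
    = 0.120 * 600
    = 72 mm


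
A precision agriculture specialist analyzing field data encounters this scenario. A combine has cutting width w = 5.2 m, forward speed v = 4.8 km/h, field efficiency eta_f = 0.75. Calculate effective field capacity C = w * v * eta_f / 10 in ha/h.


C = w * v * eta_f / 10
  = 5.2 * 4.8 * 0.75 / 10
  = 18.72 / 10
  = 1.87 ha/h
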